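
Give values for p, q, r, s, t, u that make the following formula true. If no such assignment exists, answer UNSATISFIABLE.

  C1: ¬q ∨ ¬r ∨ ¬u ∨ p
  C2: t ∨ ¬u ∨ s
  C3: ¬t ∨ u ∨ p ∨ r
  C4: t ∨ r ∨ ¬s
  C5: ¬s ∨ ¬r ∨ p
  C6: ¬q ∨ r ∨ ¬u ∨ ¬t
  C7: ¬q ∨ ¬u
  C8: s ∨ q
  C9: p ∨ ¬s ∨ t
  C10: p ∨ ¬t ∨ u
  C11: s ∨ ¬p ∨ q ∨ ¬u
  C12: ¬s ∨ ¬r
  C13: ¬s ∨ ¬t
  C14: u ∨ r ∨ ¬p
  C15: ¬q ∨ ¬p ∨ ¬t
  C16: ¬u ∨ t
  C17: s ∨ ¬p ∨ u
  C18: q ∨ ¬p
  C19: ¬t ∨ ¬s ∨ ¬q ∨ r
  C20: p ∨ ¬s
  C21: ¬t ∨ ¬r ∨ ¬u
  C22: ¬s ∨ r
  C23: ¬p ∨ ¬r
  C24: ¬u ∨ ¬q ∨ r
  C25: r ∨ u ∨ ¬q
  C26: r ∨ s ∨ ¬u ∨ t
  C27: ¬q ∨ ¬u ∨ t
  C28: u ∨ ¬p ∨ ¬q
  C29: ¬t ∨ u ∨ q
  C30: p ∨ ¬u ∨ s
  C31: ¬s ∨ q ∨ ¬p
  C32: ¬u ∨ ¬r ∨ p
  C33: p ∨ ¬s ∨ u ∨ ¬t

p ↦ False; q ↦ True; r ↦ True; s ↦ False; t ↦ False; u ↦ False

Try q = True.
The clause (¬u) is unit, so u = False.
The clause (r) is unit, so r = True.
The clause (¬s) is unit, so s = False.
The clause (¬p) is unit, so p = False.
The clause (¬t) is unit, so t = False.
This assignment satisfies each clause.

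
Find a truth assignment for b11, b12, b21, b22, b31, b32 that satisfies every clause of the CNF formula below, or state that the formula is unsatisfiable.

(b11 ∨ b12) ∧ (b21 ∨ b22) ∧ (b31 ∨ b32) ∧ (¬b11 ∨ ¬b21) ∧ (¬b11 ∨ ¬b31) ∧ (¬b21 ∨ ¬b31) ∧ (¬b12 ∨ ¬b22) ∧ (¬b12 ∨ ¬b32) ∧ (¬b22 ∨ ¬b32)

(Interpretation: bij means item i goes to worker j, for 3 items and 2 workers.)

Branch on b11: set b11 = True.
Unit clause (¬b21) forces b21 = False.
Unit clause (b22) forces b22 = True.
Unit clause (¬b31) forces b31 = False.
Unit clause (b32) forces b32 = True.
Now (¬b32) is unsatisfied and unit — conflict.
Undo b11 and try b11 = False.
Unit clause (b12) forces b12 = True.
Unit clause (¬b22) forces b22 = False.
Unit clause (b21) forces b21 = True.
Unit clause (¬b31) forces b31 = False.
Unit clause (b32) forces b32 = True.
Now (¬b32) is unsatisfied and unit — conflict.
Either choice for b11 ends in contradiction.

UNSATISFIABLE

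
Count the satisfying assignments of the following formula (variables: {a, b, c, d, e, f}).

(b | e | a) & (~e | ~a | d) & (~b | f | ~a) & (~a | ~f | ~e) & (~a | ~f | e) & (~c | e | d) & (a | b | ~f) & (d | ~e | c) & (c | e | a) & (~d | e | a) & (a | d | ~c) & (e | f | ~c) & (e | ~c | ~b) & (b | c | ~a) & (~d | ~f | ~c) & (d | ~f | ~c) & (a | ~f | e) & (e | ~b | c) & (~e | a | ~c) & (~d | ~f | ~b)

3

There are 2^6 = 64 truth assignments over (a, b, c, d, e, f).
Split on f. With f = 1, the clauses containing f are satisfied and ~f drops from the rest; 0 of the 2^5 = 32 assignments to the other variables satisfy what remains.
With f = 0, by the same count on the reduced clause set, 3 assignments work.
Total: 0 + 3 = 3.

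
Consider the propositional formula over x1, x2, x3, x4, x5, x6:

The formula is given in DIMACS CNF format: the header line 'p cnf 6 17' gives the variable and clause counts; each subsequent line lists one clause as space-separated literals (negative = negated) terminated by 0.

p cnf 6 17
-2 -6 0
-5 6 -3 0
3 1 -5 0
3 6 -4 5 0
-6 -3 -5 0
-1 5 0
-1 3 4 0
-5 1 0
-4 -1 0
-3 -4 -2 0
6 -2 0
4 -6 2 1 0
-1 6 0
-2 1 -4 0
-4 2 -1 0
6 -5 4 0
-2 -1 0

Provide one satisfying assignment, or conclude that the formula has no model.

x1 ↦ False, x2 ↦ False, x3 ↦ False, x4 ↦ True, x5 ↦ False, x6 ↦ True

Branch on x2: set x2 = False.
Branch on x1: set x1 = False.
(¬x5) alone gives x5 = False.
Branch on x4: set x4 = True.
Branch on x3: set x3 = False.
(x6) alone gives x6 = True.
This assignment satisfies each clause.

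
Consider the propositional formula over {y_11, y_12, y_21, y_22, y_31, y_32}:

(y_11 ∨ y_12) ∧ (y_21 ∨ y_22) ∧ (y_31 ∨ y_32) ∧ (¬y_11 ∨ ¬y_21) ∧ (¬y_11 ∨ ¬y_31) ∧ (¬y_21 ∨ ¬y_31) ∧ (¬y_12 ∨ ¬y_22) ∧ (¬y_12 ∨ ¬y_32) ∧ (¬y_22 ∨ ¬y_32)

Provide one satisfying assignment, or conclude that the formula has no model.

Branch on y_11: set y_11 = True.
(¬y_21) alone gives y_21 = False.
(y_22) alone gives y_22 = True.
(¬y_31) alone gives y_31 = False.
(y_32) alone gives y_32 = True.
But (¬y_32) is also a unit clause — contradiction.
That branch fails; take y_11 = False instead.
(y_12) alone gives y_12 = True.
(¬y_22) alone gives y_22 = False.
(y_21) alone gives y_21 = True.
(¬y_31) alone gives y_31 = False.
(y_32) alone gives y_32 = True.
But (¬y_32) is also a unit clause — contradiction.
Both values of y_11 lead to a conflict.

UNSATISFIABLE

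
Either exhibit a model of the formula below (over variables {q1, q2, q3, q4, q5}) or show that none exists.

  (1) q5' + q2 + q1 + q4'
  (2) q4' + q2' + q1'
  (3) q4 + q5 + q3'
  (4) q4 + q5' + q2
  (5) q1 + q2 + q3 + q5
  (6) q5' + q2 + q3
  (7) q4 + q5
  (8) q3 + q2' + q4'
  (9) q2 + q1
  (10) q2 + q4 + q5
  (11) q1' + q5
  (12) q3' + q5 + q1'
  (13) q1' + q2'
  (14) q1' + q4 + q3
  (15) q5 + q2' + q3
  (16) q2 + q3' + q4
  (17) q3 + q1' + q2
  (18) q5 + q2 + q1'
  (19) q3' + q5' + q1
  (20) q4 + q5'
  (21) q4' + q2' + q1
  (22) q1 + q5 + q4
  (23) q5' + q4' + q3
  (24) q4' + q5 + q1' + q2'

Branch on q4: set q4 = 1.
Branch on q2: set q2 = 0.
Unit clause (q1) forces q1 = 1.
Unit clause (q5) forces q5 = 1.
Unit clause (q3) forces q3 = 1.
Every clause now holds.

q1 ↦ 1; q2 ↦ 0; q3 ↦ 1; q4 ↦ 1; q5 ↦ 1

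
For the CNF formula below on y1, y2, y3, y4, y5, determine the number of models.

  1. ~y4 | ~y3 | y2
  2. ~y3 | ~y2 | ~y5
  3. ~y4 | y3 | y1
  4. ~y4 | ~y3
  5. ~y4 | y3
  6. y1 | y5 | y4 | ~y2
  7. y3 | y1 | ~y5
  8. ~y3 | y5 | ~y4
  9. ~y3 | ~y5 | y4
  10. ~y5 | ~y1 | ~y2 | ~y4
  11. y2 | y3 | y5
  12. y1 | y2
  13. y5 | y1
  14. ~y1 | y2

There are 2^5 = 32 truth assignments over (y1, y2, y3, y4, y5).
Split on y5. With y5 = 1, the clauses containing y5 are satisfied and ~y5 drops from the rest; 1 of the 2^4 = 16 assignments to the other variables satisfy what remains.
With y5 = 0, by the same count on the reduced clause set, 2 assignments work.
(One model: y1=T, y2=T, y3=F, y4=F, y5=F.)
Total: 1 + 2 = 3.

3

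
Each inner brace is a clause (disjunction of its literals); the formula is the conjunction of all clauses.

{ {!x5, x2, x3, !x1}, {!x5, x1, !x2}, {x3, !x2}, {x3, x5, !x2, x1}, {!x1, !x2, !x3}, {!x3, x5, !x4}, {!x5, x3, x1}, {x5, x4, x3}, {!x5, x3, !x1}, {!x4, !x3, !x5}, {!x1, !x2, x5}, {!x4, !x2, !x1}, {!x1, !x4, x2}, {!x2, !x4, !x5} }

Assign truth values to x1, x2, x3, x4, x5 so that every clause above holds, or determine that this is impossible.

Try x3 = false.
From the singleton clause (!x2), x2 = false.
Try x5 = false.
From the singleton clause (x4), x4 = true.
From the singleton clause (!x1), x1 = false.
Every clause now holds.

x1: false, x2: false, x3: false, x4: true, x5: false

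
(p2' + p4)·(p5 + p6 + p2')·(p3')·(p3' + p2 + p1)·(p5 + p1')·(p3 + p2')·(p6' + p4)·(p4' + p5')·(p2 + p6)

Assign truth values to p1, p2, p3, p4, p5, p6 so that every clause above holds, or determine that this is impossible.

The clause (p3') is unit, so p3 = 0.
The clause (p2') is unit, so p2 = 0.
The clause (p6) is unit, so p6 = 1.
The clause (p4) is unit, so p4 = 1.
The clause (p5') is unit, so p5 = 0.
The clause (p1') is unit, so p1 = 0.
All clauses are satisfied.

p1 ↦ 0,  p2 ↦ 0,  p3 ↦ 0,  p4 ↦ 1,  p5 ↦ 0,  p6 ↦ 1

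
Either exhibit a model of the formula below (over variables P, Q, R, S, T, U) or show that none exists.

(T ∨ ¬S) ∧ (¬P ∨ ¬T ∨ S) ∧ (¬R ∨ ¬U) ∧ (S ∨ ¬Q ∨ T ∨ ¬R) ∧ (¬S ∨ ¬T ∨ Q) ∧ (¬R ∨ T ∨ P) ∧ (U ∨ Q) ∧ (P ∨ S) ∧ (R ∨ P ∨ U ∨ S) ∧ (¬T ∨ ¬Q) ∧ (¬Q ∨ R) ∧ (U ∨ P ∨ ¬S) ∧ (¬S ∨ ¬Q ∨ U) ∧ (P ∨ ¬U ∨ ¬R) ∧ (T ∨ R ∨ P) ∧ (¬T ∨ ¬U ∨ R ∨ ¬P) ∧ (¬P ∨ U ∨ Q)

P ↦ True; Q ↦ False; R ↦ False; S ↦ False; T ↦ False; U ↦ True

Case T = False:
From the singleton clause (¬S), S = False.
From the singleton clause (P), P = True.
Case R = False:
From the singleton clause (¬Q), Q = False.
From the singleton clause (U), U = True.
All clauses are satisfied.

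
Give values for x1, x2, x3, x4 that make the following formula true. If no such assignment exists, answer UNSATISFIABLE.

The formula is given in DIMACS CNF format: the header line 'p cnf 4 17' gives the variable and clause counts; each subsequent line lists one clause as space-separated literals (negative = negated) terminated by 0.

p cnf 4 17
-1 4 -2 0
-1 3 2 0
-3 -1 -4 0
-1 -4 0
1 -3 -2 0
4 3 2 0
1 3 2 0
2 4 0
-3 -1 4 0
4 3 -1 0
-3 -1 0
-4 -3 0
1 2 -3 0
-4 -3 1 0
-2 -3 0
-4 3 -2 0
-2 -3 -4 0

x1 ↦ False, x2 ↦ True, x3 ↦ False, x4 ↦ False

Case x1 = False:
Case x3 = False:
From the singleton clause (x2), x2 = True.
From the singleton clause (¬x4), x4 = False.
Every clause now holds.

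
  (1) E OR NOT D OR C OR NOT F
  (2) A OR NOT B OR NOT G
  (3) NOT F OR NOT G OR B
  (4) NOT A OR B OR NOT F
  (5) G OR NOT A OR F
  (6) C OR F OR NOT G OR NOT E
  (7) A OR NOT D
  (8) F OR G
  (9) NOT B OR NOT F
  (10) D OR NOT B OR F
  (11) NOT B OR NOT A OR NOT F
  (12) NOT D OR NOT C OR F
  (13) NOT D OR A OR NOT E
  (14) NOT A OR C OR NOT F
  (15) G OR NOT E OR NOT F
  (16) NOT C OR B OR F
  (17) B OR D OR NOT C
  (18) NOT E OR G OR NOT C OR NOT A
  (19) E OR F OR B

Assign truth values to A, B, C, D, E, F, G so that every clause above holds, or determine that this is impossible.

A: true, B: true, C: false, D: true, E: false, F: false, G: true

Try A = true.
Try B = true.
From the singleton clause (NOT F), F = false.
From the singleton clause (G), G = true.
From the singleton clause (D), D = true.
From the singleton clause (NOT C), C = false.
From the singleton clause (NOT E), E = false.
All clauses are satisfied.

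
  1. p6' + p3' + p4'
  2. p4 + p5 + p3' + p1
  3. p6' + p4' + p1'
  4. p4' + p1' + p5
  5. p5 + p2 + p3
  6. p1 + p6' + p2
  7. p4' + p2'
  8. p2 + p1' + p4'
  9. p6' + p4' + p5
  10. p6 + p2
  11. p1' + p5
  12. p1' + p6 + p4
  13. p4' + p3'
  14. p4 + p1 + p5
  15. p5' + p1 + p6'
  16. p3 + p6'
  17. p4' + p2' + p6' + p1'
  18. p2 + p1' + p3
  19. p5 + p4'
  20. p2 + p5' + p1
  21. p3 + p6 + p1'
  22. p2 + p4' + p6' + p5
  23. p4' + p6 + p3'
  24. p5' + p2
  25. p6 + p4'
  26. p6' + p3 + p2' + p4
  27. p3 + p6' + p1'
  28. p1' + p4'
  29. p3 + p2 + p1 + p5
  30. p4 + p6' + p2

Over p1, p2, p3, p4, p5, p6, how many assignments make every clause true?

3

There are 2^6 = 64 truth assignments over (p1, p2, p3, p4, p5, p6).
Split on p2. With p2 = 1, the clauses containing p2 are satisfied and p2' drops from the rest; 3 of the 2^5 = 32 assignments to the other variables satisfy what remains.
With p2 = 0, by the same count on the reduced clause set, 0 assignments work.
(One model: p1=F, p2=T, p3=F, p4=F, p5=T, p6=F.)
Total: 3 + 0 = 3.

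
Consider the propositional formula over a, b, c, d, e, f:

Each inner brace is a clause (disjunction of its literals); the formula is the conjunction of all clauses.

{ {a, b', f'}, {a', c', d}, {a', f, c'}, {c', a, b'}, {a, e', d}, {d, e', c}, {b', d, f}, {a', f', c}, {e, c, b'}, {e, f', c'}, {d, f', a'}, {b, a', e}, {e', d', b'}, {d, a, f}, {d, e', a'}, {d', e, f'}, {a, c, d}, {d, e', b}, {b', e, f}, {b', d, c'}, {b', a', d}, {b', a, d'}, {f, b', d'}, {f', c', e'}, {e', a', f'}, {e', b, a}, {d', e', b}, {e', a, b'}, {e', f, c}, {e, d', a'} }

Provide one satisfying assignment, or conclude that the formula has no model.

a ↦ 0; b ↦ 0; c ↦ 1; d ↦ 1; e ↦ 0; f ↦ 0

Branch on a: set a = 0.
Branch on b: set b = 0.
From the singleton clause (e'), e = 0.
Branch on f: set f = 0.
From the singleton clause (d), d = 1.
All clauses hold; c can take either value.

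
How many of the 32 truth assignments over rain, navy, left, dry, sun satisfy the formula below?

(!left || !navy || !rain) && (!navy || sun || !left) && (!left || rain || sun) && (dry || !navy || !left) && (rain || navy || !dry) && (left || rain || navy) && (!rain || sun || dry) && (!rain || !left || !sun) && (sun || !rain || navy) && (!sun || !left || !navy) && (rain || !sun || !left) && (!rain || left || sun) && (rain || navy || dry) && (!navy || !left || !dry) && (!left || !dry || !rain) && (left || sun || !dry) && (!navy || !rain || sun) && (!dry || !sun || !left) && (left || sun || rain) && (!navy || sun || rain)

6

There are 2^5 = 32 truth assignments over (rain, navy, left, dry, sun).
Split on rain. With rain = true, the clauses containing rain are satisfied and !rain drops from the rest; 4 of the 2^4 = 16 assignments to the other variables satisfy what remains.
With rain = false, by the same count on the reduced clause set, 2 assignments work.
(One model: rain=F, navy=T, left=F, dry=F, sun=T.)
Total: 4 + 2 = 6.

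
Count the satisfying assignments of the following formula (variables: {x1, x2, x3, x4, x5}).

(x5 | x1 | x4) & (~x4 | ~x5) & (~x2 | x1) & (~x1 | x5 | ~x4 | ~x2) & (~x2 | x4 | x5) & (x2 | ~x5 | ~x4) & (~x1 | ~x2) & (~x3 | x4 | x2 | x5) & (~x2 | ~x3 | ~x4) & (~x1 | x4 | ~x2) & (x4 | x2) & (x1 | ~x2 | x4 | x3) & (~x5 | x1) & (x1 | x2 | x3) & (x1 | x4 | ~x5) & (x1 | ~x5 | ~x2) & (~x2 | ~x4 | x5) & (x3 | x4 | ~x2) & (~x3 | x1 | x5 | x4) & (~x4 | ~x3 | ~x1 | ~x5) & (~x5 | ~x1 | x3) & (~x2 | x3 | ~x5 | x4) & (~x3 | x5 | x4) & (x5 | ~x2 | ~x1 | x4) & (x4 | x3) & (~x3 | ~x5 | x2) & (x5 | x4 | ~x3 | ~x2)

3

There are 2^5 = 32 truth assignments over (x1, x2, x3, x4, x5).
Split on x3. With x3 = 1, the clauses containing x3 are satisfied and ~x3 drops from the rest; 2 of the 2^4 = 16 assignments to the other variables satisfy what remains.
With x3 = 0, by the same count on the reduced clause set, 1 assignment works.
Total: 2 + 1 = 3.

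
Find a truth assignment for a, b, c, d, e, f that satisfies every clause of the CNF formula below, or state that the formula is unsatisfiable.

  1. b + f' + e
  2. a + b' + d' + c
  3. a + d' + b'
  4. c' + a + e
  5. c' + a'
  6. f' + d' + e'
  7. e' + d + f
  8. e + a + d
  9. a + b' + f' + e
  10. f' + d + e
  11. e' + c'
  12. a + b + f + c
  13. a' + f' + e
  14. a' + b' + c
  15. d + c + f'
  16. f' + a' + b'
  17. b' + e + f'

Branch on c: set c = 0.
Branch on a: set a = 1.
(b') alone gives b = 0.
Branch on f: set f = 0.
Branch on e: set e = 1.
(d) alone gives d = 1.
This assignment satisfies each clause.

a ↦ 1, b ↦ 0, c ↦ 0, d ↦ 1, e ↦ 1, f ↦ 0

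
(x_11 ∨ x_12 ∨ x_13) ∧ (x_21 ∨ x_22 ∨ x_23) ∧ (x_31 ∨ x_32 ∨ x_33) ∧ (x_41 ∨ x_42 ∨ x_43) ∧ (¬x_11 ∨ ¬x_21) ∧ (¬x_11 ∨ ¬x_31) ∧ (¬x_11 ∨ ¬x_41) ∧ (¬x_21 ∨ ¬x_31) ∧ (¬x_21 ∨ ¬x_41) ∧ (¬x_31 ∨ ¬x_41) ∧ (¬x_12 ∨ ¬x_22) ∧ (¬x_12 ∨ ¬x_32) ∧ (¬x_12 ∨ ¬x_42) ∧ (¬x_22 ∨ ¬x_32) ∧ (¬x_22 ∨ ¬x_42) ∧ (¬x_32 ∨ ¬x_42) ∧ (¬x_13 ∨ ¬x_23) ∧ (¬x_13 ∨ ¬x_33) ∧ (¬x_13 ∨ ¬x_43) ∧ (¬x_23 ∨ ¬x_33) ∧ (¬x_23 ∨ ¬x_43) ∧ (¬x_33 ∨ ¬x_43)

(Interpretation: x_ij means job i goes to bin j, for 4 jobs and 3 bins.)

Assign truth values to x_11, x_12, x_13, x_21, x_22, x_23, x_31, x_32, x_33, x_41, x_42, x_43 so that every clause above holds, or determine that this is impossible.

UNSATISFIABLE

Branch on x_11: set x_11 = False.
Branch on x_12: set x_12 = True.
Unit clause (¬x_22) forces x_22 = False.
Unit clause (¬x_32) forces x_32 = False.
Unit clause (¬x_42) forces x_42 = False.
Branch on x_21: set x_21 = True.
Unit clause (¬x_31) forces x_31 = False.
Unit clause (x_33) forces x_33 = True.
Unit clause (¬x_41) forces x_41 = False.
Unit clause (x_43) forces x_43 = True.
Now (¬x_43) is unsatisfied and unit — conflict.
Undo x_21 and try x_21 = False.
Unit clause (x_23) forces x_23 = True.
Unit clause (¬x_13) forces x_13 = False.
Unit clause (¬x_33) forces x_33 = False.
Unit clause (x_31) forces x_31 = True.
Unit clause (¬x_41) forces x_41 = False.
Unit clause (x_43) forces x_43 = True.
Now (¬x_43) is unsatisfied and unit — conflict.
Either choice for x_21 ends in contradiction.
Undo x_12 and try x_12 = False.
Unit clause (x_13) forces x_13 = True.
Unit clause (¬x_23) forces x_23 = False.
Unit clause (¬x_33) forces x_33 = False.
Unit clause (¬x_43) forces x_43 = False.
Branch on x_21: set x_21 = True.
Unit clause (¬x_31) forces x_31 = False.
Unit clause (x_32) forces x_32 = True.
Unit clause (¬x_41) forces x_41 = False.
Unit clause (x_42) forces x_42 = True.
Now (¬x_42) is unsatisfied and unit — conflict.
Undo x_21 and try x_21 = False.
Unit clause (x_22) forces x_22 = True.
Unit clause (¬x_32) forces x_32 = False.
Unit clause (x_31) forces x_31 = True.
Unit clause (¬x_41) forces x_41 = False.
Unit clause (x_42) forces x_42 = True.
Now (¬x_42) is unsatisfied and unit — conflict.
Either choice for x_21 ends in contradiction.
Either choice for x_12 ends in contradiction.
Undo x_11 and try x_11 = True.
Unit clause (¬x_21) forces x_21 = False.
Unit clause (¬x_31) forces x_31 = False.
Unit clause (¬x_41) forces x_41 = False.
Branch on x_22: set x_22 = True.
Unit clause (¬x_12) forces x_12 = False.
Unit clause (¬x_32) forces x_32 = False.
Unit clause (x_33) forces x_33 = True.
Unit clause (¬x_42) forces x_42 = False.
Unit clause (x_43) forces x_43 = True.
Now (¬x_43) is unsatisfied and unit — conflict.
Undo x_22 and try x_22 = False.
Unit clause (x_23) forces x_23 = True.
Unit clause (¬x_13) forces x_13 = False.
Unit clause (¬x_33) forces x_33 = False.
Unit clause (x_32) forces x_32 = True.
Unit clause (¬x_12) forces x_12 = False.
Unit clause (¬x_42) forces x_42 = False.
Unit clause (x_43) forces x_43 = True.
Now (¬x_43) is unsatisfied and unit — conflict.
Either choice for x_22 ends in contradiction.
Either choice for x_11 ends in contradiction.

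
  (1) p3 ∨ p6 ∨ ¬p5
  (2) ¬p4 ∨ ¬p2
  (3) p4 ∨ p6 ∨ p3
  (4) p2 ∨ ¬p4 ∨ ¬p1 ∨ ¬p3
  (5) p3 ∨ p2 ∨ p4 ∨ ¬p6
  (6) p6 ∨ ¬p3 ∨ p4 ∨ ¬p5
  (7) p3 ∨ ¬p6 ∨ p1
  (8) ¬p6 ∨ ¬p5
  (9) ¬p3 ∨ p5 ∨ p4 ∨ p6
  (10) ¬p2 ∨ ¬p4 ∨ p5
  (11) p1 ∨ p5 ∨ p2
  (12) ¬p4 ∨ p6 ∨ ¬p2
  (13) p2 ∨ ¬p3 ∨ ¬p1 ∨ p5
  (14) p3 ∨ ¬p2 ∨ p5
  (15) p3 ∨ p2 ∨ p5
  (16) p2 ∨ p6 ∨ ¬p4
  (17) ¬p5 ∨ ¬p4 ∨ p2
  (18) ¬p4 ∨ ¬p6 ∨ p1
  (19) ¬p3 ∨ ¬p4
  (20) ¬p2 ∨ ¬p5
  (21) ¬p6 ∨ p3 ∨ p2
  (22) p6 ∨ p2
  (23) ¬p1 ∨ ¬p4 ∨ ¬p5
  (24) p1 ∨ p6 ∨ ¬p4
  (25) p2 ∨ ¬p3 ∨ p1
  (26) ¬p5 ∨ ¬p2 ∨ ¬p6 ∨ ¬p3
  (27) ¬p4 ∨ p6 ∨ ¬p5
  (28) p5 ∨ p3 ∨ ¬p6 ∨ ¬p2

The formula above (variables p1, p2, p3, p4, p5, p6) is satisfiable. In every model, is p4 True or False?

Suppose p4 = True.
The clause (¬p2) is unit, so p2 = False.
The clause (p6) is unit, so p6 = True.
The clause (¬p5) is unit, so p5 = False.
The clause (p1) is unit, so p1 = True.
The clause (¬p3) is unit, so p3 = False.
That conflicts with the unit clause (p3).
So every satisfying assignment has p4 = False.

False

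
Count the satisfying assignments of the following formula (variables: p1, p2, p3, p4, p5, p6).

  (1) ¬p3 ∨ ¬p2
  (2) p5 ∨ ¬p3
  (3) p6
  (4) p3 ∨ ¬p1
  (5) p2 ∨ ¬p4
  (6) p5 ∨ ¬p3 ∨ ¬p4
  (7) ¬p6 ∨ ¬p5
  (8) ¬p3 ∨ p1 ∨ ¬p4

There are 2^6 = 64 truth assignments over (p1, p2, p3, p4, p5, p6).
Split on p3. With p3 = True, the clauses containing p3 are satisfied and ¬p3 drops from the rest; 0 of the 2^5 = 32 assignments to the other variables satisfy what remains.
With p3 = False, by the same count on the reduced clause set, 3 assignments work.
(One model: p1=F, p2=F, p3=F, p4=F, p5=F, p6=T.)
Total: 0 + 3 = 3.

3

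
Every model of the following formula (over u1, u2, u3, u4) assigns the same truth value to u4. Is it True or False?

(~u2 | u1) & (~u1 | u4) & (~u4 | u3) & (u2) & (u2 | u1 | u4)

True

Suppose u4 = 0.
(~u1) alone gives u1 = 0.
(~u2) alone gives u2 = 0.
Now (u2) is unsatisfied and unit — conflict.
So every satisfying assignment has u4 = True.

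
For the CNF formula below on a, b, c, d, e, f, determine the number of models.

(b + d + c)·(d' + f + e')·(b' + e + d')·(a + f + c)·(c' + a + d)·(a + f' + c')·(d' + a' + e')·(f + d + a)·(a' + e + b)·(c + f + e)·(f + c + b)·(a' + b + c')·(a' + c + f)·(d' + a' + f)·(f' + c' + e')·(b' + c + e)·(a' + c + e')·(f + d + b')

There are 2^6 = 64 truth assignments over (a, b, c, d, e, f).
Split on d. With d = 1, the clauses containing d are satisfied and d' drops from the rest; 4 of the 2^5 = 32 assignments to the other variables satisfy what remains.
With d = 0, by the same count on the reduced clause set, 2 assignments work.
(One model: a=F, b=F, c=F, d=T, e=F, f=T.)
Total: 4 + 2 = 6.

6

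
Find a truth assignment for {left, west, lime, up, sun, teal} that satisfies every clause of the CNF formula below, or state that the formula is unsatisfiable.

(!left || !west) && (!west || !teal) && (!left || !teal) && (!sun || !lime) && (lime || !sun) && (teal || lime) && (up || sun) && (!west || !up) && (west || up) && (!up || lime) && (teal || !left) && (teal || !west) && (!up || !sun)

Case left = false:
Case west = false:
Unit clause (up) forces up = true.
Unit clause (lime) forces lime = true.
Unit clause (!sun) forces sun = false.
All clauses hold; teal can take either value.

left=false, west=false, lime=true, up=true, sun=false, teal=false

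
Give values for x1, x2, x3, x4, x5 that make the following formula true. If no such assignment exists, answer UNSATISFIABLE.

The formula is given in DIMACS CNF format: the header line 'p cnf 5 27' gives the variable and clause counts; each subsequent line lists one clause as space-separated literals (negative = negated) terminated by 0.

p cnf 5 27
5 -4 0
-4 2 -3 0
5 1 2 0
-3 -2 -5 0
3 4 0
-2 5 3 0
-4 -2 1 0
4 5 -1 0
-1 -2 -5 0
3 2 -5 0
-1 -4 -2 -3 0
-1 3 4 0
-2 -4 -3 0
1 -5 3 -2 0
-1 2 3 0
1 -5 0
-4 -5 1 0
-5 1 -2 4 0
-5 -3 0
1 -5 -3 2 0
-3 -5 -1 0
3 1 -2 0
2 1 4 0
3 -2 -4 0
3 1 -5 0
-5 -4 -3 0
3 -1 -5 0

x1=False,  x2=True,  x3=True,  x4=False,  x5=False

Suppose x5 = False.
The clause (¬x4) is unit, so x4 = False.
The clause (x3) is unit, so x3 = True.
The clause (¬x1) is unit, so x1 = False.
The clause (x2) is unit, so x2 = True.
Every clause now holds.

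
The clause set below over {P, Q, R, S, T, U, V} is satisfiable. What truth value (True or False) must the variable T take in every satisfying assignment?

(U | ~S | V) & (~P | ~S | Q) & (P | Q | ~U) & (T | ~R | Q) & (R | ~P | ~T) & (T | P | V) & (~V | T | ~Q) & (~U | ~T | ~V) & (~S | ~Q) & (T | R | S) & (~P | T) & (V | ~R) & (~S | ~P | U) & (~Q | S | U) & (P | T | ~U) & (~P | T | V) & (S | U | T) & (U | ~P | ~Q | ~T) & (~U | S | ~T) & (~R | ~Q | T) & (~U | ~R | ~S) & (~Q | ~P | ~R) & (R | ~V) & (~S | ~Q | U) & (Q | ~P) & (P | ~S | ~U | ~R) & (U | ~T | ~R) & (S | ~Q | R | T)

Suppose T = 0.
Unit clause (~P) forces P = 0.
Unit clause (V) forces V = 1.
Unit clause (~Q) forces Q = 0.
Unit clause (~U) forces U = 0.
Unit clause (~R) forces R = 0.
But (R) is also a unit clause — contradiction.
So every satisfying assignment has T = True.

True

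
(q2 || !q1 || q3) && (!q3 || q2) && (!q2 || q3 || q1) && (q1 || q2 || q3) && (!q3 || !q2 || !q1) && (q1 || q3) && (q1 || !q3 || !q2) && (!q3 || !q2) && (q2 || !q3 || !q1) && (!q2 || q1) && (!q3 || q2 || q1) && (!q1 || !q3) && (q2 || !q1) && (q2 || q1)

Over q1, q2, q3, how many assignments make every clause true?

1

There are 2^3 = 8 truth assignments over (q1, q2, q3).
Check each against the 14 clauses (columns in the order q1, q2, q3):
  F F F  ✗ fails (q1 || q2 || q3)
  F F T  ✗ fails (!q3 || q2)
  F T F  ✗ fails (!q2 || q3 || q1)
  F T T  ✗ fails (q1 || !q3 || !q2)
  T F F  ✗ fails (q2 || !q1 || q3)
  T F T  ✗ fails (!q3 || q2)
  T T F  ✓ satisfies all
  T T T  ✗ fails (!q3 || !q2 || !q1)
1 of the 8 rows is a model.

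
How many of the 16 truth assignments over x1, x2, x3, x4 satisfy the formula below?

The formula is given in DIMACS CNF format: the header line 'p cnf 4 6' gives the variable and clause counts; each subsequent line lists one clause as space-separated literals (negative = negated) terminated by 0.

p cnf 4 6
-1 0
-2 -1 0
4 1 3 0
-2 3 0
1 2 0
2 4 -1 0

There are 2^4 = 16 truth assignments over (x1, x2, x3, x4).
Split on x4. With x4 = True, the clauses containing x4 are satisfied and ¬x4 drops from the rest; 1 of the 2^3 = 8 assignments to the other variables satisfy what remains.
With x4 = False, by the same count on the reduced clause set, 1 assignment works.
(One model: x1=F, x2=T, x3=T, x4=F.)
Total: 1 + 1 = 2.

2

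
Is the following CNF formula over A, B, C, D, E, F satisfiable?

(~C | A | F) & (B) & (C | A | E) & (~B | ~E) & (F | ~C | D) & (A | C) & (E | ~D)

Yes, satisfiable

The clause (B) is unit, so B = 1.
The clause (~E) is unit, so E = 0.
The clause (~D) is unit, so D = 0.
Suppose C = 1.
The clause (F) is unit, so F = 1.
No clause remains; A is free.
A satisfying assignment: A: 0,  B: 1,  C: 1,  D: 0,  E: 0,  F: 1.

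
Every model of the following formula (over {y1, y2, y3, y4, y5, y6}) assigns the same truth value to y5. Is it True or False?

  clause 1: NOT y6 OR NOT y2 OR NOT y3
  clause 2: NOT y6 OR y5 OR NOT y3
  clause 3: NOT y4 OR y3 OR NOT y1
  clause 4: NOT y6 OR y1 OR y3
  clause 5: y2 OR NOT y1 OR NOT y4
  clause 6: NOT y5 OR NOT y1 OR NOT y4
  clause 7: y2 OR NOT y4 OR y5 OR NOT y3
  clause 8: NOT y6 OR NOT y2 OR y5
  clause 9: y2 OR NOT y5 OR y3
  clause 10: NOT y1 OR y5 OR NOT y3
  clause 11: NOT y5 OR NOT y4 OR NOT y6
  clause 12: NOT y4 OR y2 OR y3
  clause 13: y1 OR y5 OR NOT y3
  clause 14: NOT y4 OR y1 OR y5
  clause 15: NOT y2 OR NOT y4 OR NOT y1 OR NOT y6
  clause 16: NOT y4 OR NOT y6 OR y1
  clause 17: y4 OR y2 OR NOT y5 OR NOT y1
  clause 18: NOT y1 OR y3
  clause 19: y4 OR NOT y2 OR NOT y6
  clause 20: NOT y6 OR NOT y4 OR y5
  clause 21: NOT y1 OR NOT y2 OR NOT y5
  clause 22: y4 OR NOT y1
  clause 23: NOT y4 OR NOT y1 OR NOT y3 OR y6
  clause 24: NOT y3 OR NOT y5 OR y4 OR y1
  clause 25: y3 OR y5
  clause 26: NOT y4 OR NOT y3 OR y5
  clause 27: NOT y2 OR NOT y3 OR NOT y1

Suppose y5 = false.
(y3) alone gives y3 = true.
(NOT y6) alone gives y6 = false.
(NOT y1) alone gives y1 = false.
But (y1) is also a unit clause — contradiction.
So every satisfying assignment has y5 = True.

True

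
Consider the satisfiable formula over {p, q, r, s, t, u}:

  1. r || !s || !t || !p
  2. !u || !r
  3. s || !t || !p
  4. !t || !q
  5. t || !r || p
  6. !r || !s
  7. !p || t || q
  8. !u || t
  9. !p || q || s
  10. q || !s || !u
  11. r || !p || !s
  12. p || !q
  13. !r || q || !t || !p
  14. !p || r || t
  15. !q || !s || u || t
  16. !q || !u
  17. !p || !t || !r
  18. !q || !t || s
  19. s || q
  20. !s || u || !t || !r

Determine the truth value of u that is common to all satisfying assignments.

False

Suppose u = true.
The clause (!r) is unit, so r = false.
The clause (t) is unit, so t = true.
The clause (!q) is unit, so q = false.
The clause (!s) is unit, so s = false.
Now (s) is unsatisfied and unit — conflict.
So every satisfying assignment has u = False.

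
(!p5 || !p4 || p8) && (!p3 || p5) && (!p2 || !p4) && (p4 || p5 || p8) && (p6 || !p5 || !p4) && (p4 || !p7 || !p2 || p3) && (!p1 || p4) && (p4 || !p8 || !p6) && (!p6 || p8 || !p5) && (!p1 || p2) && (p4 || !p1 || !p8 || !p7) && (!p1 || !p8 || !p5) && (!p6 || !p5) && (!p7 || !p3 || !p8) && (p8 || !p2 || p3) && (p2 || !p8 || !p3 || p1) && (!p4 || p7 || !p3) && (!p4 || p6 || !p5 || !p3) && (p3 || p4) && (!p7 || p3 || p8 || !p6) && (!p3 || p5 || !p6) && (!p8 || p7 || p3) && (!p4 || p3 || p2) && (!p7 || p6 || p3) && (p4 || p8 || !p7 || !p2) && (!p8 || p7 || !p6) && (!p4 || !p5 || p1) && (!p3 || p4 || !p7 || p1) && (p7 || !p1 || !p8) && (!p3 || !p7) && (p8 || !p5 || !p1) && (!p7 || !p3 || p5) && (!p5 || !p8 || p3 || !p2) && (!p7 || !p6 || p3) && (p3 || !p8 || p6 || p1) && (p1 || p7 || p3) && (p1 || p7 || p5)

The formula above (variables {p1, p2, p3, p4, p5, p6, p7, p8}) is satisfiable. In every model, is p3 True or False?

Suppose p3 = false.
The clause (p4) is unit, so p4 = true.
The clause (!p2) is unit, so p2 = false.
But (p2) is also a unit clause — contradiction.
So every satisfying assignment has p3 = True.

True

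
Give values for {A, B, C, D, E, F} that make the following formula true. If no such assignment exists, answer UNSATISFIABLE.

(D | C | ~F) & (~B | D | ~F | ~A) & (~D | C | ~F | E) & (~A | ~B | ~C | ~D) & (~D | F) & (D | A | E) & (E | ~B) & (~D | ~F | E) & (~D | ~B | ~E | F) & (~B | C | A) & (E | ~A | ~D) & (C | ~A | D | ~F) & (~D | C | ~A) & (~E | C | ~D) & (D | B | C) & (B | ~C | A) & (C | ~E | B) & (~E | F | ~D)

Case D = 0:
Case C = 1:
Case A = 1:
Case B = 1:
Unit clause (~F) forces F = 0.
Unit clause (E) forces E = 1.
This assignment satisfies each clause.

A: 1; B: 1; C: 1; D: 0; E: 1; F: 0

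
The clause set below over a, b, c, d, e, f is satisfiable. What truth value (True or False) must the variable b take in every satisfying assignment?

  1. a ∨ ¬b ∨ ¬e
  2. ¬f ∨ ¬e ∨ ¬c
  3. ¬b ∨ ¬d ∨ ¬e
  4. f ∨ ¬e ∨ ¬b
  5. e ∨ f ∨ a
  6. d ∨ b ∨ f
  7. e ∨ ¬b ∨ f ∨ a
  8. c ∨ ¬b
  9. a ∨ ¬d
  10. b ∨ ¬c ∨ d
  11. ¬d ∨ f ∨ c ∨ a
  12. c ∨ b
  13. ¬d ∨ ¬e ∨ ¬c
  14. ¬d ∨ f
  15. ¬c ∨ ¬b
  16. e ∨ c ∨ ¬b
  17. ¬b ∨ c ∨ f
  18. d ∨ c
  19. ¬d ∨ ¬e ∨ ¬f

Suppose b = True.
From the singleton clause (c), c = True.
But (¬c) is also a unit clause — contradiction.
So every satisfying assignment has b = False.

False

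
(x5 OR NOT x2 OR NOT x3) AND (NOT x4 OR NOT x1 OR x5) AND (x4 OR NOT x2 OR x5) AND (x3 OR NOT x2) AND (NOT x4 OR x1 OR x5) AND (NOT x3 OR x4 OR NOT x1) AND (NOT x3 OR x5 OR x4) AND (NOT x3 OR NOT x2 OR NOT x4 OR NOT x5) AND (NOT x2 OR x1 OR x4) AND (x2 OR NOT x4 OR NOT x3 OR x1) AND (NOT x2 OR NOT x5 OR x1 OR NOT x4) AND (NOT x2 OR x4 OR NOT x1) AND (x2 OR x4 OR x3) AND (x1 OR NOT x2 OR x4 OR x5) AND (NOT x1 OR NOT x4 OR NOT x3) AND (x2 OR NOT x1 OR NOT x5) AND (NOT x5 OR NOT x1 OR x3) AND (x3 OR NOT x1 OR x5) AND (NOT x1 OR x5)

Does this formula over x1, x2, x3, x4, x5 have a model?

Yes

Case x3 = true:
Case x5 = true:
Case x4 = false:
The clause (NOT x1) is unit, so x1 = false.
The clause (NOT x2) is unit, so x2 = false.
Every clause now holds.
A satisfying assignment: x1: false,  x2: false,  x3: true,  x4: false,  x5: true.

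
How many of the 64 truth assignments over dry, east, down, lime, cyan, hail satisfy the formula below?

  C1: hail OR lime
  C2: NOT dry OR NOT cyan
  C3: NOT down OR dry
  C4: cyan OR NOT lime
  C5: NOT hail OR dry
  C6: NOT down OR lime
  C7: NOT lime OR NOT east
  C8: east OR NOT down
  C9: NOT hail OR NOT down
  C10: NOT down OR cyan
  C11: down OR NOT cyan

2

There are 2^6 = 64 truth assignments over (dry, east, down, lime, cyan, hail).
Split on hail. With hail = true, the clauses containing hail are satisfied and NOT hail drops from the rest; 2 of the 2^5 = 32 assignments to the other variables satisfy what remains.
With hail = false, by the same count on the reduced clause set, 0 assignments work.
(One model: dry=T, east=F, down=F, lime=F, cyan=F, hail=T.)
Total: 2 + 0 = 2.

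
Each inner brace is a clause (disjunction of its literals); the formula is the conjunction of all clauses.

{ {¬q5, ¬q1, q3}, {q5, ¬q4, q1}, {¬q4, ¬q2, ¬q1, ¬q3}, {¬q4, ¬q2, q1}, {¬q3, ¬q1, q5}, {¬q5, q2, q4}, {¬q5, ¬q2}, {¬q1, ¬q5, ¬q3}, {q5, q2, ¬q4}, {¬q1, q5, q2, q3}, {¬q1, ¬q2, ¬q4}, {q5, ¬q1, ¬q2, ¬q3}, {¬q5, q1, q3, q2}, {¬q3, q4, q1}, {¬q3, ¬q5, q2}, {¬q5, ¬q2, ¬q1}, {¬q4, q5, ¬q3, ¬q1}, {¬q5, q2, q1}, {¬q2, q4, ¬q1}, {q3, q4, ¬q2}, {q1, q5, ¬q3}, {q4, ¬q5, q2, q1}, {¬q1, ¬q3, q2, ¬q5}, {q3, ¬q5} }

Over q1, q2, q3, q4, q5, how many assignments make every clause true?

There are 2^5 = 32 truth assignments over (q1, q2, q3, q4, q5).
Split on q3. With q3 = True, the clauses containing q3 are satisfied and ¬q3 drops from the rest; 0 of the 2^4 = 16 assignments to the other variables satisfy what remains.
With q3 = False, by the same count on the reduced clause set, 1 assignment works.
(One model: q1=F, q2=F, q3=F, q4=F, q5=F.)
Total: 0 + 1 = 1.

1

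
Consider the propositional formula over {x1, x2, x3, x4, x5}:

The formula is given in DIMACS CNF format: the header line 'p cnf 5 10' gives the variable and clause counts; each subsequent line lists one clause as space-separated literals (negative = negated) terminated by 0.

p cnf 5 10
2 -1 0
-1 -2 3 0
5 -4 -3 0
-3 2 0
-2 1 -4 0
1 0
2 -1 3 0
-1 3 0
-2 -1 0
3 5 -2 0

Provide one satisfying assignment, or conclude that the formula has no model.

Unit clause (x1) forces x1 = True.
Unit clause (x2) forces x2 = True.
That conflicts with the unit clause (¬x2).

UNSATISFIABLE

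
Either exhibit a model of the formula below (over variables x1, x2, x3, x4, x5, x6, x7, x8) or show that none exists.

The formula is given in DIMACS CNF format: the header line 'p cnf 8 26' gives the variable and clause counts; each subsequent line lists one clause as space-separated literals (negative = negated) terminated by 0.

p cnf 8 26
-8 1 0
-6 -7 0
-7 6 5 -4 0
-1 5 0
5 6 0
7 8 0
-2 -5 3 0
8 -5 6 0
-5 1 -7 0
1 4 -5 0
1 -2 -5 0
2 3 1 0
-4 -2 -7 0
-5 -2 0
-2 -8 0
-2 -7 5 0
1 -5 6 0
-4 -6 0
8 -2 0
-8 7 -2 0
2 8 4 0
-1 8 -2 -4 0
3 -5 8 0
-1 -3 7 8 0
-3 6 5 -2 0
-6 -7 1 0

x1 ↦ True, x2 ↦ False, x3 ↦ True, x4 ↦ True, x5 ↦ True, x6 ↦ False, x7 ↦ False, x8 ↦ True

Branch on x8: set x8 = True.
(x1) alone gives x1 = True.
(x5) alone gives x5 = True.
(¬x2) alone gives x2 = False.
Branch on x6: set x6 = False.
All clauses hold; x3, x4, x7 can take either value.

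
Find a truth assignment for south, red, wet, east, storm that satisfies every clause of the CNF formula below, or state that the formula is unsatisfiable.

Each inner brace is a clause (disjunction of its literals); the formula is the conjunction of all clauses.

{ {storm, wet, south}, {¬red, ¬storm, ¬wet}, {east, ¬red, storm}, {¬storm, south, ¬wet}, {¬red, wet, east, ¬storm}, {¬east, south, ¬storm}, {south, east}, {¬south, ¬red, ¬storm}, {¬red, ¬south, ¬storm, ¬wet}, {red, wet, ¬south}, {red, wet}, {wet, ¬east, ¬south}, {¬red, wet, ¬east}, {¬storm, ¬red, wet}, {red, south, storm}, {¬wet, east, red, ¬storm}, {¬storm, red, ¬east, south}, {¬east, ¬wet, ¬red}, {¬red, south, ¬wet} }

south: True,  red: False,  wet: True,  east: True,  storm: False

Case south = True:
Case red = False:
(wet) alone gives wet = True.
Case east = True:
All clauses hold; storm can take either value.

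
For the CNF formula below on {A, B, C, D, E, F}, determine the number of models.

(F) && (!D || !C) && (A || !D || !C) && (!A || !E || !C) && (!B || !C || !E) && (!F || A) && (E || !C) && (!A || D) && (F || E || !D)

There are 2^6 = 64 truth assignments over (A, B, C, D, E, F).
Split on C. With C = true, the clauses containing C are satisfied and !C drops from the rest; 0 of the 2^5 = 32 assignments to the other variables satisfy what remains.
With C = false, by the same count on the reduced clause set, 4 assignments work.
Total: 0 + 4 = 4.

4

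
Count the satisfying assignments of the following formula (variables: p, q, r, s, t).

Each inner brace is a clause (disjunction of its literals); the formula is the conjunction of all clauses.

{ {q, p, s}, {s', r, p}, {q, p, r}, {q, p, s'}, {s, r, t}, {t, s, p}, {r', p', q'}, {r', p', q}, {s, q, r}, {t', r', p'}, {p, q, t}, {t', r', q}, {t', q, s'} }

8

There are 2^5 = 32 truth assignments over (p, q, r, s, t).
Split on t. With t = 1, the clauses containing t are satisfied and t' drops from the rest; 5 of the 2^4 = 16 assignments to the other variables satisfy what remains.
With t = 0, by the same count on the reduced clause set, 3 assignments work.
(One model: p=F, q=T, r=F, s=F, t=T.)
Total: 5 + 3 = 8.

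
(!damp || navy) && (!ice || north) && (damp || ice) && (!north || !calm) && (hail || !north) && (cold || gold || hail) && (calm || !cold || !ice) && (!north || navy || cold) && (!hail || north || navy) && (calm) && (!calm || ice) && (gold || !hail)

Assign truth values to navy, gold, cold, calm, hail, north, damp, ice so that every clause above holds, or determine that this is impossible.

UNSATISFIABLE

(calm) alone gives calm = true.
(!north) alone gives north = false.
(!ice) alone gives ice = false.
But (ice) is also a unit clause — contradiction.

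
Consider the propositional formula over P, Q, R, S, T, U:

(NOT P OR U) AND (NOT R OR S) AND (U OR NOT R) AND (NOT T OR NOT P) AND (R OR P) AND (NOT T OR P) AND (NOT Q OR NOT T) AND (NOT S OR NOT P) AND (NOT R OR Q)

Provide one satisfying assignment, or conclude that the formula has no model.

P ↦ true; Q ↦ false; R ↦ false; S ↦ false; T ↦ false; U ↦ true

Try P = true.
From the singleton clause (U), U = true.
From the singleton clause (NOT T), T = false.
From the singleton clause (NOT S), S = false.
From the singleton clause (NOT R), R = false.
All clauses hold; Q can take either value.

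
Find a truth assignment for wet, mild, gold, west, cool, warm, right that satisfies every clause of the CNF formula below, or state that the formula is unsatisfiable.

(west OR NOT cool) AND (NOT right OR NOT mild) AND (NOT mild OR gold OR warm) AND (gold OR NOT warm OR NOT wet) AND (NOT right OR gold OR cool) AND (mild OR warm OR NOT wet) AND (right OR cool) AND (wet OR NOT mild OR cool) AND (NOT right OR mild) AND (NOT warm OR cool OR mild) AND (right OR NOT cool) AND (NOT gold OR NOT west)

Try west = true.
(NOT gold) alone gives gold = false.
Try right = false.
(cool) alone gives cool = true.
That conflicts with the unit clause (NOT cool).
So right must be the other value — set right = true.
(NOT mild) alone gives mild = false.
That conflicts with the unit clause (mild).
Neither right = true nor right = false works.
So west must be the other value — set west = false.
(NOT cool) alone gives cool = false.
(right) alone gives right = true.
(NOT mild) alone gives mild = false.
That conflicts with the unit clause (mild).
Neither west = true nor west = false works.

UNSATISFIABLE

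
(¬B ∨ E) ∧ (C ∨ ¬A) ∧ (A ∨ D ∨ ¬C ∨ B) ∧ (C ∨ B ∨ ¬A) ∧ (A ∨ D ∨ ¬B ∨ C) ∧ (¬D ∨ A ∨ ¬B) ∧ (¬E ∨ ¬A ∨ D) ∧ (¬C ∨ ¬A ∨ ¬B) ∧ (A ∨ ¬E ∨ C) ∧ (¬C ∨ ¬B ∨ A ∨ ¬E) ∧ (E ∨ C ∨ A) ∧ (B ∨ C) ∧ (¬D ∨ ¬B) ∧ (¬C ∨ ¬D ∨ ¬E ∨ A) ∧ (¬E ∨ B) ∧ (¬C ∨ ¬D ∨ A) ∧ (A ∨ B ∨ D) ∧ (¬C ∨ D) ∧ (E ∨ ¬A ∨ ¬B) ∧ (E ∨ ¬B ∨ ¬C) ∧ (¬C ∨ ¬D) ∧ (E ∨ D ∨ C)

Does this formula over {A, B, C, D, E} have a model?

Case B = False:
Unit clause (C) forces C = True.
Unit clause (¬E) forces E = False.
Unit clause (D) forces D = True.
But (¬D) is also a unit clause — contradiction.
Undo B and try B = True.
Unit clause (E) forces E = True.
Unit clause (¬D) forces D = False.
Unit clause (¬A) forces A = False.
Unit clause (C) forces C = True.
But (¬C) is also a unit clause — contradiction.
Either choice for B ends in contradiction.
No assignment satisfies every clause.

No, unsatisfiable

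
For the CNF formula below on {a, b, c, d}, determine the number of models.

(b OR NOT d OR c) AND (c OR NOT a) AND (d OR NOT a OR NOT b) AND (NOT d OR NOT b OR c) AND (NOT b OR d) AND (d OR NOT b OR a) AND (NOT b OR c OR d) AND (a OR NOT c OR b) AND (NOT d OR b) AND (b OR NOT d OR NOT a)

There are 2^4 = 16 truth assignments over (a, b, c, d).
Check each against the 10 clauses (columns in the order a, b, c, d):
  F F F F  ✓ satisfies all
  F F F T  ✗ fails (b OR NOT d OR c)
  F F T F  ✗ fails (a OR NOT c OR b)
  F F T T  ✗ fails (a OR NOT c OR b)
  F T F F  ✗ fails (NOT b OR d)
  F T F T  ✗ fails (NOT d OR NOT b OR c)
  F T T F  ✗ fails (NOT b OR d)
  F T T T  ✓ satisfies all
  T F F F  ✗ fails (c OR NOT a)
  T F F T  ✗ fails (b OR NOT d OR c)
  T F T F  ✓ satisfies all
  T F T T  ✗ fails (NOT d OR b)
  T T F F  ✗ fails (c OR NOT a)
  T T F T  ✗ fails (c OR NOT a)
  T T T F  ✗ fails (d OR NOT a OR NOT b)
  T T T T  ✓ satisfies all
4 of the 16 rows are models.

4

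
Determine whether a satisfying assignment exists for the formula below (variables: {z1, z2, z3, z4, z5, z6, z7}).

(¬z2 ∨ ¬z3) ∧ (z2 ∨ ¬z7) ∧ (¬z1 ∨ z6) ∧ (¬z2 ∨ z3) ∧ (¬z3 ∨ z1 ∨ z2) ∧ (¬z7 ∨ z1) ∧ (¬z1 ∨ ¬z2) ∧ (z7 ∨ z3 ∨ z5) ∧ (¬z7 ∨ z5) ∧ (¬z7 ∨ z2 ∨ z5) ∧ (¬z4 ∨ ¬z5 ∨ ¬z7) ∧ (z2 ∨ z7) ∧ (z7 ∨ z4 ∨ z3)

Try z2 = False.
The clause (¬z7) is unit, so z7 = False.
But (z7) is also a unit clause — contradiction.
Undo z2 and try z2 = True.
The clause (¬z3) is unit, so z3 = False.
But (z3) is also a unit clause — contradiction.
Either choice for z2 ends in contradiction.
No assignment satisfies every clause.

No, unsatisfiable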